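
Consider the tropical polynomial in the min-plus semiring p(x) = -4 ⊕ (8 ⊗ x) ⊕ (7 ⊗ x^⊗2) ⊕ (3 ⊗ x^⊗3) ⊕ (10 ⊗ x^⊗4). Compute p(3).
p(3) = -4

A tropical monomial a ⊗ x^⊗i evaluates to a + i · x. Evaluating each term at x = 3:
  Term 0 contributes -4 + 0 · 3 = -4
  Term 1 contributes 8 + 1 · 3 = 11
  Term 2 contributes 7 + 2 · 3 = 13
  Term 3 contributes 3 + 3 · 3 = 12
  Term 4 contributes 10 + 4 · 3 = 22
p(3) = ⊕ of these = min[-4, 11, 13, 12, 22] = -4.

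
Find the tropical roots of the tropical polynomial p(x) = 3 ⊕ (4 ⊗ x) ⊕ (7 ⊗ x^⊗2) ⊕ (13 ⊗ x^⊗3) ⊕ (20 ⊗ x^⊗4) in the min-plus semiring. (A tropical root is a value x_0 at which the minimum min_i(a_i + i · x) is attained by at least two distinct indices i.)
Roots: {-7, -6, -3, -1}

Each tropical root is a break point of the lower envelope of the lines y = a_i + i · x (there are 5 lines, with slopes 0, 1, ..., 4). Only the lines that attain the minimum somewhere contribute to roots; other lines are dominated. Here the surviving (envelope) indices are i = 4, i = 3, i = 2, i = 1, i = 0.
Intersections between consecutive envelope lines give the roots: for adjacent envelope indices i < j the intersection is x = (a_i − a_j) / (j − i). Reading off the sorted break points: {-7, -6, -3, -1}.
Verification: at each break x_0, at least two indices attain the minimum of min_i(a_i + i · x_0).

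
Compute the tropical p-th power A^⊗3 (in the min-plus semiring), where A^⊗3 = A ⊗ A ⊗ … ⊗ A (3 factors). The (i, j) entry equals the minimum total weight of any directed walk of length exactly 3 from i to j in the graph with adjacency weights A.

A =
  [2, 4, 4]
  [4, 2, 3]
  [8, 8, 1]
A^⊗3 =
  [6, 8, 6]
  [8, 6, 5]
  [10, 10, 3]

Each entry (A^⊗3)_ij equals the minimum over all length-3 walks i = v_0 → v_1 → … → v_3 = j of Σ_t A[v_t][v_{t+1}]. For example, for (i, j) = (0, 2) we minimise over 9 possible intermediate vertex sequences; the minimum is 6, attained along the walk 0 → 2 → 2 → 2.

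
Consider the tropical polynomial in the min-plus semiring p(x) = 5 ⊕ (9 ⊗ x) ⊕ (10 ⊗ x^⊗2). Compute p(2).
p(2) = 5

A tropical monomial a ⊗ x^⊗i evaluates to a + i · x. Evaluating each term at x = 2:
  Term 0 contributes 5 + 0 · 2 = 5
  Term 1 contributes 9 + 1 · 2 = 11
  Term 2 contributes 10 + 2 · 2 = 14
p(2) = ⊕ of these = min[5, 11, 14] = 5.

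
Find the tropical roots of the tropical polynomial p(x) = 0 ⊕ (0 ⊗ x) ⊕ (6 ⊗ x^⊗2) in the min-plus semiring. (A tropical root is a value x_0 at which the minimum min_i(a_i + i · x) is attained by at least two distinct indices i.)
Roots: {-6, 0}

Each tropical root is a break point of the lower envelope of the lines y = a_i + i · x (there are 3 lines, with slopes 0, 1, ..., 2). Only the lines that attain the minimum somewhere contribute to roots; other lines are dominated. Here the surviving (envelope) indices are i = 2, i = 1, i = 0.
Intersections between consecutive envelope lines give the roots: for adjacent envelope indices i < j the intersection is x = (a_i − a_j) / (j − i). Reading off the sorted break points: {-6, 0}.
Verification: at each break x_0, at least two indices attain the minimum of min_i(a_i + i · x_0).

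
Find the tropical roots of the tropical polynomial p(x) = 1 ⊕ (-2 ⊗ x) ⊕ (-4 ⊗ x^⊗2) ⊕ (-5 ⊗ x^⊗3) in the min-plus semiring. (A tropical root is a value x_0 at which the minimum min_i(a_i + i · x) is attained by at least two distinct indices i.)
Roots: {1, 2, 3}

Each tropical root is a break point of the lower envelope of the lines y = a_i + i · x (there are 4 lines, with slopes 0, 1, ..., 3). Only the lines that attain the minimum somewhere contribute to roots; other lines are dominated. Here the surviving (envelope) indices are i = 3, i = 2, i = 1, i = 0.
Intersections between consecutive envelope lines give the roots: for adjacent envelope indices i < j the intersection is x = (a_i − a_j) / (j − i). Reading off the sorted break points: {1, 2, 3}.
Verification: at each break x_0, at least two indices attain the minimum of min_i(a_i + i · x_0).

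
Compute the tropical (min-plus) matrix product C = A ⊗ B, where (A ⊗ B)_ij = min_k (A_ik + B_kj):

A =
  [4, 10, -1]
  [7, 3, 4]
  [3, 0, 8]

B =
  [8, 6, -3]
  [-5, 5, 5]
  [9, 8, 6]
A ⊗ B =
  [5, 7, 1]
  [-2, 8, 4]
  [-5, 5, 0]

Apply the min-plus product entry-by-entry:
  C[0][0] = min over k of (A[0][0] + B[0][0] = 4 + 8 = 12, A[0][1] + B[1][0] = 10 + -5 = 5, A[0][2] + B[2][0] = -1 + 9 = 8) = 5 (attained at k = 1)
  C[0][1] = min over k of (A[0][0] + B[0][1] = 4 + 6 = 10, A[0][1] + B[1][1] = 10 + 5 = 15, A[0][2] + B[2][1] = -1 + 8 = 7) = 7 (attained at k = 2)
  C[0][2] = min over k of (A[0][0] + B[0][2] = 4 + -3 = 1, A[0][1] + B[1][2] = 10 + 5 = 15, A[0][2] + B[2][2] = -1 + 6 = 5) = 1 (attained at k = 0)
  C[1][0] = min over k of (A[1][0] + B[0][0] = 7 + 8 = 15, A[1][1] + B[1][0] = 3 + -5 = -2, A[1][2] + B[2][0] = 4 + 9 = 13) = -2 (attained at k = 1)
  C[1][1] = min over k of (A[1][0] + B[0][1] = 7 + 6 = 13, A[1][1] + B[1][1] = 3 + 5 = 8, A[1][2] + B[2][1] = 4 + 8 = 12) = 8 (attained at k = 1)
  C[1][2] = min over k of (A[1][0] + B[0][2] = 7 + -3 = 4, A[1][1] + B[1][2] = 3 + 5 = 8, A[1][2] + B[2][2] = 4 + 6 = 10) = 4 (attained at k = 0)
  C[2][0] = min over k of (A[2][0] + B[0][0] = 3 + 8 = 11, A[2][1] + B[1][0] = 0 + -5 = -5, A[2][2] + B[2][0] = 8 + 9 = 17) = -5 (attained at k = 1)
  C[2][1] = min over k of (A[2][0] + B[0][1] = 3 + 6 = 9, A[2][1] + B[1][1] = 0 + 5 = 5, A[2][2] + B[2][1] = 8 + 8 = 16) = 5 (attained at k = 1)
  C[2][2] = min over k of (A[2][0] + B[0][2] = 3 + -3 = 0, A[2][1] + B[1][2] = 0 + 5 = 5, A[2][2] + B[2][2] = 8 + 6 = 14) = 0 (attained at k = 0)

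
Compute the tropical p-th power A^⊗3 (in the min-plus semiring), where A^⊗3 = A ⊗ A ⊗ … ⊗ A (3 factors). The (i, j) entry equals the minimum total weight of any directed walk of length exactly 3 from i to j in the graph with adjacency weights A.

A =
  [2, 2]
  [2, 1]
A^⊗3 =
  [5, 4]
  [4, 3]

Each entry (A^⊗3)_ij equals the minimum over all length-3 walks i = v_0 → v_1 → … → v_3 = j of Σ_t A[v_t][v_{t+1}]. For example, for (i, j) = (0, 1) we minimise over 4 possible intermediate vertex sequences; the minimum is 4, attained along the walk 0 → 1 → 1 → 1.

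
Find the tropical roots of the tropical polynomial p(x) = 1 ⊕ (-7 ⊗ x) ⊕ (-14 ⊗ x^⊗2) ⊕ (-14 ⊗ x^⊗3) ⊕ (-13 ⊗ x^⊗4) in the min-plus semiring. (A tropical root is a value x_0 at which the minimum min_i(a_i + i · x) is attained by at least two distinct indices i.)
Roots: {-1, 0, 7, 8}

Each tropical root is a break point of the lower envelope of the lines y = a_i + i · x (there are 5 lines, with slopes 0, 1, ..., 4). Only the lines that attain the minimum somewhere contribute to roots; other lines are dominated. Here the surviving (envelope) indices are i = 4, i = 3, i = 2, i = 1, i = 0.
Intersections between consecutive envelope lines give the roots: for adjacent envelope indices i < j the intersection is x = (a_i − a_j) / (j − i). Reading off the sorted break points: {-1, 0, 7, 8}.
Verification: at each break x_0, at least two indices attain the minimum of min_i(a_i + i · x_0).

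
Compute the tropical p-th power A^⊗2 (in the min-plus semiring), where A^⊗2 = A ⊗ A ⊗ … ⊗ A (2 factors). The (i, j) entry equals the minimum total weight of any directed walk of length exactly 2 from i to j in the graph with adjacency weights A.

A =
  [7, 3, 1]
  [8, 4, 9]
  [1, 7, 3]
A^⊗2 =
  [2, 7, 4]
  [10, 8, 9]
  [4, 4, 2]

Each entry (A^⊗2)_ij equals the minimum over all length-2 walks i = v_0 → v_1 → … → v_2 = j of Σ_t A[v_t][v_{t+1}]. For example, for (i, j) = (0, 2) we minimise over 3 possible intermediate vertex sequences; the minimum is 4, attained along the walk 0 → 2 → 2.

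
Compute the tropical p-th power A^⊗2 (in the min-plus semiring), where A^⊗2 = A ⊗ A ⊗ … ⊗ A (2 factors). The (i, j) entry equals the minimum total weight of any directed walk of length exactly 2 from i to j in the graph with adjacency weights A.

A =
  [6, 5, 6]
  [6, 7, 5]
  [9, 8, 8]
A^⊗2 =
  [11, 11, 10]
  [12, 11, 12]
  [14, 14, 13]

Each entry (A^⊗2)_ij equals the minimum over all length-2 walks i = v_0 → v_1 → … → v_2 = j of Σ_t A[v_t][v_{t+1}]. For example, for (i, j) = (0, 2) we minimise over 3 possible intermediate vertex sequences; the minimum is 10, attained along the walk 0 → 1 → 2.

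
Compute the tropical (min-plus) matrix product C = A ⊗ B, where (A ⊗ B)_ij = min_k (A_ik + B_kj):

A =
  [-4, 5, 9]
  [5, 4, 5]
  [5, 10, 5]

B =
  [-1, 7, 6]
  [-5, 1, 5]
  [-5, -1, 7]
A ⊗ B =
  [-5, 3, 2]
  [-1, 4, 9]
  [0, 4, 11]

Apply the min-plus product entry-by-entry:
  C[0][0] = min over k of (A[0][0] + B[0][0] = -4 + -1 = -5, A[0][1] + B[1][0] = 5 + -5 = 0, A[0][2] + B[2][0] = 9 + -5 = 4) = -5 (attained at k = 0)
  C[0][1] = min over k of (A[0][0] + B[0][1] = -4 + 7 = 3, A[0][1] + B[1][1] = 5 + 1 = 6, A[0][2] + B[2][1] = 9 + -1 = 8) = 3 (attained at k = 0)
  C[0][2] = min over k of (A[0][0] + B[0][2] = -4 + 6 = 2, A[0][1] + B[1][2] = 5 + 5 = 10, A[0][2] + B[2][2] = 9 + 7 = 16) = 2 (attained at k = 0)
  C[1][0] = min over k of (A[1][0] + B[0][0] = 5 + -1 = 4, A[1][1] + B[1][0] = 4 + -5 = -1, A[1][2] + B[2][0] = 5 + -5 = 0) = -1 (attained at k = 1)
  C[1][1] = min over k of (A[1][0] + B[0][1] = 5 + 7 = 12, A[1][1] + B[1][1] = 4 + 1 = 5, A[1][2] + B[2][1] = 5 + -1 = 4) = 4 (attained at k = 2)
  C[1][2] = min over k of (A[1][0] + B[0][2] = 5 + 6 = 11, A[1][1] + B[1][2] = 4 + 5 = 9, A[1][2] + B[2][2] = 5 + 7 = 12) = 9 (attained at k = 1)
  C[2][0] = min over k of (A[2][0] + B[0][0] = 5 + -1 = 4, A[2][1] + B[1][0] = 10 + -5 = 5, A[2][2] + B[2][0] = 5 + -5 = 0) = 0 (attained at k = 2)
  C[2][1] = min over k of (A[2][0] + B[0][1] = 5 + 7 = 12, A[2][1] + B[1][1] = 10 + 1 = 11, A[2][2] + B[2][1] = 5 + -1 = 4) = 4 (attained at k = 2)
  C[2][2] = min over k of (A[2][0] + B[0][2] = 5 + 6 = 11, A[2][1] + B[1][2] = 10 + 5 = 15, A[2][2] + B[2][2] = 5 + 7 = 12) = 11 (attained at k = 0)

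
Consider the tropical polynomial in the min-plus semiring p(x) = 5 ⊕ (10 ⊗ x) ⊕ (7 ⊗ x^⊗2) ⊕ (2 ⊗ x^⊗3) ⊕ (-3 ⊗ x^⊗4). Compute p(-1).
p(-1) = -7

A tropical monomial a ⊗ x^⊗i evaluates to a + i · x. Evaluating each term at x = -1:
  Term 0 contributes 5 + 0 · -1 = 5
  Term 1 contributes 10 + 1 · -1 = 9
  Term 2 contributes 7 + 2 · -1 = 5
  Term 3 contributes 2 + 3 · -1 = -1
  Term 4 contributes -3 + 4 · -1 = -7
p(-1) = ⊕ of these = min[5, 9, 5, -1, -7] = -7.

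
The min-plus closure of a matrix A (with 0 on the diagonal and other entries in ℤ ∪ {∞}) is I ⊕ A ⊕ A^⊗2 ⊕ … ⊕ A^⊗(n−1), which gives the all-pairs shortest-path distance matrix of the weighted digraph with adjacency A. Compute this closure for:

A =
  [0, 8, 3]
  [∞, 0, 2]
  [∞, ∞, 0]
Closure =
  [0, 8, 3]
  [∞, 0, 2]
  [∞, ∞, 0]

This is the Floyd-Warshall all-pairs shortest-path computation. For each intermediate vertex k = 0, 1, …, 2, update dist[i][j] ← min(dist[i][j], dist[i][k] + dist[k][j]). The final matrix gives, for each (i, j), the minimum total weight of any directed path from i to j (possibly empty when i = j).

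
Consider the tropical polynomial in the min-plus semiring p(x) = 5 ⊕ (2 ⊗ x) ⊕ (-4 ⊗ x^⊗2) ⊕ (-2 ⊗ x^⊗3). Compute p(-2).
p(-2) = -8

A tropical monomial a ⊗ x^⊗i evaluates to a + i · x. Evaluating each term at x = -2:
  Term 0 contributes 5 + 0 · -2 = 5
  Term 1 contributes 2 + 1 · -2 = 0
  Term 2 contributes -4 + 2 · -2 = -8
  Term 3 contributes -2 + 3 · -2 = -8
p(-2) = ⊕ of these = min[5, 0, -8, -8] = -8.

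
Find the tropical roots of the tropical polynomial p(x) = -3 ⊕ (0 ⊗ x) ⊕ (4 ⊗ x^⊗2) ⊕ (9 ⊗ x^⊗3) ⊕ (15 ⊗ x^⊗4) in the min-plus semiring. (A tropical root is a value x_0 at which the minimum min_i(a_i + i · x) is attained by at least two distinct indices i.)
Roots: {-6, -5, -4, -3}

Each tropical root is a break point of the lower envelope of the lines y = a_i + i · x (there are 5 lines, with slopes 0, 1, ..., 4). Only the lines that attain the minimum somewhere contribute to roots; other lines are dominated. Here the surviving (envelope) indices are i = 4, i = 3, i = 2, i = 1, i = 0.
Intersections between consecutive envelope lines give the roots: for adjacent envelope indices i < j the intersection is x = (a_i − a_j) / (j − i). Reading off the sorted break points: {-6, -5, -4, -3}.
Verification: at each break x_0, at least two indices attain the minimum of min_i(a_i + i · x_0).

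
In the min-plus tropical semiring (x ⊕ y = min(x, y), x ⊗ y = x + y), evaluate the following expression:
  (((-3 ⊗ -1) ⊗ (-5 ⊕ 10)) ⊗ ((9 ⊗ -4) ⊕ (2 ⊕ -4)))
(((-3 ⊗ -1) ⊗ (-5 ⊕ 10)) ⊗ ((9 ⊗ -4) ⊕ (2 ⊕ -4))) = -13

Expand innermost to outermost. Recall ⊕ takes the minimum of its arguments and ⊗ takes their sum. Working out the expression (((-3 ⊗ -1) ⊗ (-5 ⊕ 10)) ⊗ ((9 ⊗ -4) ⊕ (2 ⊕ -4))) gives -13.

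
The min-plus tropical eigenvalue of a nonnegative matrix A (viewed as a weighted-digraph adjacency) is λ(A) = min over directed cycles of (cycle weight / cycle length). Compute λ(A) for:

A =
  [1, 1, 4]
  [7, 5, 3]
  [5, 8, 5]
λ(A) = 1

Enumerate directed cycles and compute their means (weight / length). Sample:
  cycle 0 → 0: weight = 1, length = 1, mean = 1/1 ≈ 1.000
  cycle 1 → 1: weight = 5, length = 1, mean = 5/1 ≈ 5.000
  cycle 2 → 2: weight = 5, length = 1, mean = 5/1 ≈ 5.000
  cycle 0 → 1 → 0: weight = 8, length = 2, mean = 8/2 ≈ 4.000
  cycle 0 → 2 → 0: weight = 9, length = 2, mean = 9/2 ≈ 4.500
  cycle 1 → 0 → 1: weight = 8, length = 2, mean = 8/2 ≈ 4.000
Minimum mean = 1.000, attained e.g. along the cycle 0 → 0 with weight 1 and length 1. So λ(A) = 1/1 = 1.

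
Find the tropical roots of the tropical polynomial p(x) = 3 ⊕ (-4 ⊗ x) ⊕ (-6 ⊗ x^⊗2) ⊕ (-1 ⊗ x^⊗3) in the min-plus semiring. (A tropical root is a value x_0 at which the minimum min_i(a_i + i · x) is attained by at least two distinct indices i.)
Roots: {-5, 2, 7}

Each tropical root is a break point of the lower envelope of the lines y = a_i + i · x (there are 4 lines, with slopes 0, 1, ..., 3). Only the lines that attain the minimum somewhere contribute to roots; other lines are dominated. Here the surviving (envelope) indices are i = 3, i = 2, i = 1, i = 0.
Intersections between consecutive envelope lines give the roots: for adjacent envelope indices i < j the intersection is x = (a_i − a_j) / (j − i). Reading off the sorted break points: {-5, 2, 7}.
Verification: at each break x_0, at least two indices attain the minimum of min_i(a_i + i · x_0).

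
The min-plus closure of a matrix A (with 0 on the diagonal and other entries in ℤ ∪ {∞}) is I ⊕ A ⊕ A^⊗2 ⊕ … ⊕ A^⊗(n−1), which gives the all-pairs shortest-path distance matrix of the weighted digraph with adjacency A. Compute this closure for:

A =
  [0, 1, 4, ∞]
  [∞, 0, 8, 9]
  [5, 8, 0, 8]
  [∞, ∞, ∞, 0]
Closure =
  [0, 1, 4, 10]
  [13, 0, 8, 9]
  [5, 6, 0, 8]
  [∞, ∞, ∞, 0]

This is the Floyd-Warshall all-pairs shortest-path computation. For each intermediate vertex k = 0, 1, …, 3, update dist[i][j] ← min(dist[i][j], dist[i][k] + dist[k][j]). The final matrix gives, for each (i, j), the minimum total weight of any directed path from i to j (possibly empty when i = j).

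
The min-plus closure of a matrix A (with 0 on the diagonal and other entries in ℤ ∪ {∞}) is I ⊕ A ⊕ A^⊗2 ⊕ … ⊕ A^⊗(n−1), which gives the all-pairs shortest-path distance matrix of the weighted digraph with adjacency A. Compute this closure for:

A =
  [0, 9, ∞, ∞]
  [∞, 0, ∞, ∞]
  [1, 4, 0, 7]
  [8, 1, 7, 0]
Closure =
  [0, 9, ∞, ∞]
  [∞, 0, ∞, ∞]
  [1, 4, 0, 7]
  [8, 1, 7, 0]

This is the Floyd-Warshall all-pairs shortest-path computation. For each intermediate vertex k = 0, 1, …, 3, update dist[i][j] ← min(dist[i][j], dist[i][k] + dist[k][j]). The final matrix gives, for each (i, j), the minimum total weight of any directed path from i to j (possibly empty when i = j).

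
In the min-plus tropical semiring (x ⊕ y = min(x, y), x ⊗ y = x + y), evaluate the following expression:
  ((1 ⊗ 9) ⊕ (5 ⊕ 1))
((1 ⊗ 9) ⊕ (5 ⊕ 1)) = 1

Expand innermost to outermost. Recall ⊕ takes the minimum of its arguments and ⊗ takes their sum. Working out the expression ((1 ⊗ 9) ⊕ (5 ⊕ 1)) gives 1.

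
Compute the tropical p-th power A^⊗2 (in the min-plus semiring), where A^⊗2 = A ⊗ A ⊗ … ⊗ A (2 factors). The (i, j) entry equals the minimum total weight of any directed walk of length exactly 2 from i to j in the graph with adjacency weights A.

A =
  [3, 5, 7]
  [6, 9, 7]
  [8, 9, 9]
A^⊗2 =
  [6, 8, 10]
  [9, 11, 13]
  [11, 13, 15]

Each entry (A^⊗2)_ij equals the minimum over all length-2 walks i = v_0 → v_1 → … → v_2 = j of Σ_t A[v_t][v_{t+1}]. For example, for (i, j) = (0, 2) we minimise over 3 possible intermediate vertex sequences; the minimum is 10, attained along the walk 0 → 0 → 2.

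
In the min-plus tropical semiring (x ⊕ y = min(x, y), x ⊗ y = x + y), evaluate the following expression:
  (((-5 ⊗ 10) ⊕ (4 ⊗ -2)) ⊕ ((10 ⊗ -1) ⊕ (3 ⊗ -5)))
(((-5 ⊗ 10) ⊕ (4 ⊗ -2)) ⊕ ((10 ⊗ -1) ⊕ (3 ⊗ -5))) = -2

Expand innermost to outermost. Recall ⊕ takes the minimum of its arguments and ⊗ takes their sum. Working out the expression (((-5 ⊗ 10) ⊕ (4 ⊗ -2)) ⊕ ((10 ⊗ -1) ⊕ (3 ⊗ -5))) gives -2.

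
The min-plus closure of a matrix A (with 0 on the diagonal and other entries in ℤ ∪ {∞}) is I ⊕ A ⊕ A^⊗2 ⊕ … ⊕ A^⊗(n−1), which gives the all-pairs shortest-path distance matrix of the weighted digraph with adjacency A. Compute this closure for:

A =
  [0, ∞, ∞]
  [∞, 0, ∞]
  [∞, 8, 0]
Closure =
  [0, ∞, ∞]
  [∞, 0, ∞]
  [∞, 8, 0]

This is the Floyd-Warshall all-pairs shortest-path computation. For each intermediate vertex k = 0, 1, …, 2, update dist[i][j] ← min(dist[i][j], dist[i][k] + dist[k][j]). The final matrix gives, for each (i, j), the minimum total weight of any directed path from i to j (possibly empty when i = j).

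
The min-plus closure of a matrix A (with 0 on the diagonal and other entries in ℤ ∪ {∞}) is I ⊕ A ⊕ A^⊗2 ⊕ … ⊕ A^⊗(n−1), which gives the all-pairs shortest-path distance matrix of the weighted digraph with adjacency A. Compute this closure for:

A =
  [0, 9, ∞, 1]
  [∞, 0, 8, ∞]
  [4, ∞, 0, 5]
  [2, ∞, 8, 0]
Closure =
  [0, 9, 9, 1]
  [12, 0, 8, 13]
  [4, 13, 0, 5]
  [2, 11, 8, 0]

This is the Floyd-Warshall all-pairs shortest-path computation. For each intermediate vertex k = 0, 1, …, 3, update dist[i][j] ← min(dist[i][j], dist[i][k] + dist[k][j]). The final matrix gives, for each (i, j), the minimum total weight of any directed path from i to j (possibly empty when i = j).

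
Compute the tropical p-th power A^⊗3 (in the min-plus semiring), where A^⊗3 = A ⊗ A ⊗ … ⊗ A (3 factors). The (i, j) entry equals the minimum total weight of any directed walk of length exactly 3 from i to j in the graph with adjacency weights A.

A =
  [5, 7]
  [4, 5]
A^⊗3 =
  [15, 17]
  [14, 15]

Each entry (A^⊗3)_ij equals the minimum over all length-3 walks i = v_0 → v_1 → … → v_3 = j of Σ_t A[v_t][v_{t+1}]. For example, for (i, j) = (0, 1) we minimise over 4 possible intermediate vertex sequences; the minimum is 17, attained along the walk 0 → 0 → 0 → 1.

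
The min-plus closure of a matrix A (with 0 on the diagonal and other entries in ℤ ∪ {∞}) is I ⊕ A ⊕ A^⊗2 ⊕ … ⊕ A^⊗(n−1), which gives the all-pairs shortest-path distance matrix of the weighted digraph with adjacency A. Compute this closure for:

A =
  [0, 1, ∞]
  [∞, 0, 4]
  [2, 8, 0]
Closure =
  [0, 1, 5]
  [6, 0, 4]
  [2, 3, 0]

This is the Floyd-Warshall all-pairs shortest-path computation. For each intermediate vertex k = 0, 1, …, 2, update dist[i][j] ← min(dist[i][j], dist[i][k] + dist[k][j]). The final matrix gives, for each (i, j), the minimum total weight of any directed path from i to j (possibly empty when i = j).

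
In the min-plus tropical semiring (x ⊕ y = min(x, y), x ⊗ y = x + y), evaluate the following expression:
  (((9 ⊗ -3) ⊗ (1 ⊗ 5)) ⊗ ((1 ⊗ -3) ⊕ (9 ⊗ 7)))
(((9 ⊗ -3) ⊗ (1 ⊗ 5)) ⊗ ((1 ⊗ -3) ⊕ (9 ⊗ 7))) = 10

Expand innermost to outermost. Recall ⊕ takes the minimum of its arguments and ⊗ takes their sum. Working out the expression (((9 ⊗ -3) ⊗ (1 ⊗ 5)) ⊗ ((1 ⊗ -3) ⊕ (9 ⊗ 7))) gives 10.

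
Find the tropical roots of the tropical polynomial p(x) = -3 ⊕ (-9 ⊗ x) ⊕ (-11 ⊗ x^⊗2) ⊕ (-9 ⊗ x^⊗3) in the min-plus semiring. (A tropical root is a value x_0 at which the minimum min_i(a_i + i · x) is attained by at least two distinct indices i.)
Roots: {-2, 2, 6}

Each tropical root is a break point of the lower envelope of the lines y = a_i + i · x (there are 4 lines, with slopes 0, 1, ..., 3). Only the lines that attain the minimum somewhere contribute to roots; other lines are dominated. Here the surviving (envelope) indices are i = 3, i = 2, i = 1, i = 0.
Intersections between consecutive envelope lines give the roots: for adjacent envelope indices i < j the intersection is x = (a_i − a_j) / (j − i). Reading off the sorted break points: {-2, 2, 6}.
Verification: at each break x_0, at least two indices attain the minimum of min_i(a_i + i · x_0).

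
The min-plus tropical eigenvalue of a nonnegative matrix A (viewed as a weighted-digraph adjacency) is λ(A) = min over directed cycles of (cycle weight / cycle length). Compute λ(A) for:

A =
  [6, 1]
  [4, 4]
λ(A) = 5/2

Enumerate directed cycles and compute their means (weight / length). Sample:
  cycle 0 → 0: weight = 6, length = 1, mean = 6/1 ≈ 6.000
  cycle 1 → 1: weight = 4, length = 1, mean = 4/1 ≈ 4.000
  cycle 0 → 1 → 0: weight = 5, length = 2, mean = 5/2 ≈ 2.500
  cycle 1 → 0 → 1: weight = 5, length = 2, mean = 5/2 ≈ 2.500
Minimum mean = 2.500, attained e.g. along the cycle 0 → 1 → 0 with weight 5 and length 2. So λ(A) = 5/2 = 5/2.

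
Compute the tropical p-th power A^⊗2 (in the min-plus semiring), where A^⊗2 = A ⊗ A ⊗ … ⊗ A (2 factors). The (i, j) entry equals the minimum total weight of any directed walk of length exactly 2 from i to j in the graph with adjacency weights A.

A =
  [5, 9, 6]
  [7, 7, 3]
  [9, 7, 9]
A^⊗2 =
  [10, 13, 11]
  [12, 10, 10]
  [14, 14, 10]

Each entry (A^⊗2)_ij equals the minimum over all length-2 walks i = v_0 → v_1 → … → v_2 = j of Σ_t A[v_t][v_{t+1}]. For example, for (i, j) = (0, 2) we minimise over 3 possible intermediate vertex sequences; the minimum is 11, attained along the walk 0 → 0 → 2.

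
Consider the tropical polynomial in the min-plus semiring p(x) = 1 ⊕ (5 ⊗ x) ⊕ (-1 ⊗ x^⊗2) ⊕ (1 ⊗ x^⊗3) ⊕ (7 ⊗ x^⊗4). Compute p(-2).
p(-2) = -5

A tropical monomial a ⊗ x^⊗i evaluates to a + i · x. Evaluating each term at x = -2:
  Term 0 contributes 1 + 0 · -2 = 1
  Term 1 contributes 5 + 1 · -2 = 3
  Term 2 contributes -1 + 2 · -2 = -5
  Term 3 contributes 1 + 3 · -2 = -5
  Term 4 contributes 7 + 4 · -2 = -1
p(-2) = ⊕ of these = min[1, 3, -5, -5, -1] = -5.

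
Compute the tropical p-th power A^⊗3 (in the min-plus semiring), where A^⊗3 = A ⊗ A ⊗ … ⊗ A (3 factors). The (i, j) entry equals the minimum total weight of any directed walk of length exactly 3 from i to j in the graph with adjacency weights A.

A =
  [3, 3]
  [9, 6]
A^⊗3 =
  [9, 9]
  [15, 15]

Each entry (A^⊗3)_ij equals the minimum over all length-3 walks i = v_0 → v_1 → … → v_3 = j of Σ_t A[v_t][v_{t+1}]. For example, for (i, j) = (0, 1) we minimise over 4 possible intermediate vertex sequences; the minimum is 9, attained along the walk 0 → 0 → 0 → 1.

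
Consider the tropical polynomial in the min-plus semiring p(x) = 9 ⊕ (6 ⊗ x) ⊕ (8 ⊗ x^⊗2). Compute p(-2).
p(-2) = 4

A tropical monomial a ⊗ x^⊗i evaluates to a + i · x. Evaluating each term at x = -2:
  Term 0 contributes 9 + 0 · -2 = 9
  Term 1 contributes 6 + 1 · -2 = 4
  Term 2 contributes 8 + 2 · -2 = 4
p(-2) = ⊕ of these = min[9, 4, 4] = 4.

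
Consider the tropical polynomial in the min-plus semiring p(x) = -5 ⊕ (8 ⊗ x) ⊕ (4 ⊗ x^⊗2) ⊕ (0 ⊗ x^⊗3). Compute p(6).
p(6) = -5

A tropical monomial a ⊗ x^⊗i evaluates to a + i · x. Evaluating each term at x = 6:
  Term 0 contributes -5 + 0 · 6 = -5
  Term 1 contributes 8 + 1 · 6 = 14
  Term 2 contributes 4 + 2 · 6 = 16
  Term 3 contributes 0 + 3 · 6 = 18
p(6) = ⊕ of these = min[-5, 14, 16, 18] = -5.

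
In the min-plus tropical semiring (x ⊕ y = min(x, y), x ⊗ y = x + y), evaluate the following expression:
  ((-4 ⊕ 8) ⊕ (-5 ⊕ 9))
((-4 ⊕ 8) ⊕ (-5 ⊕ 9)) = -5

Expand innermost to outermost. Recall ⊕ takes the minimum of its arguments and ⊗ takes their sum. Working out the expression ((-4 ⊕ 8) ⊕ (-5 ⊕ 9)) gives -5.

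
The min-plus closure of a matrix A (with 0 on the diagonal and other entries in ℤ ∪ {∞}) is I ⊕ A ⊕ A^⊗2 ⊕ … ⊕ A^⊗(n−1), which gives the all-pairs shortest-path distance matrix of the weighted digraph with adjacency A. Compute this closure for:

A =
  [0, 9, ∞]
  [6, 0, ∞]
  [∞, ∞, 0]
Closure =
  [0, 9, ∞]
  [6, 0, ∞]
  [∞, ∞, 0]

This is the Floyd-Warshall all-pairs shortest-path computation. For each intermediate vertex k = 0, 1, …, 2, update dist[i][j] ← min(dist[i][j], dist[i][k] + dist[k][j]). The final matrix gives, for each (i, j), the minimum total weight of any directed path from i to j (possibly empty when i = j).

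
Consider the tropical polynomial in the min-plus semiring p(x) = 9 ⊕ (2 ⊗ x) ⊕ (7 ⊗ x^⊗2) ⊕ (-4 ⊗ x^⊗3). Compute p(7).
p(7) = 9

A tropical monomial a ⊗ x^⊗i evaluates to a + i · x. Evaluating each term at x = 7:
  Term 0 contributes 9 + 0 · 7 = 9
  Term 1 contributes 2 + 1 · 7 = 9
  Term 2 contributes 7 + 2 · 7 = 21
  Term 3 contributes -4 + 3 · 7 = 17
p(7) = ⊕ of these = min[9, 9, 21, 17] = 9.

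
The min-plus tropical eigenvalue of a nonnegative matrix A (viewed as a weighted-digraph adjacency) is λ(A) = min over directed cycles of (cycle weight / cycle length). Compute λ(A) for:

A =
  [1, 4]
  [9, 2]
λ(A) = 1

Enumerate directed cycles and compute their means (weight / length). Sample:
  cycle 0 → 0: weight = 1, length = 1, mean = 1/1 ≈ 1.000
  cycle 1 → 1: weight = 2, length = 1, mean = 2/1 ≈ 2.000
  cycle 0 → 1 → 0: weight = 13, length = 2, mean = 13/2 ≈ 6.500
  cycle 1 → 0 → 1: weight = 13, length = 2, mean = 13/2 ≈ 6.500
Minimum mean = 1.000, attained e.g. along the cycle 0 → 0 with weight 1 and length 1. So λ(A) = 1/1 = 1.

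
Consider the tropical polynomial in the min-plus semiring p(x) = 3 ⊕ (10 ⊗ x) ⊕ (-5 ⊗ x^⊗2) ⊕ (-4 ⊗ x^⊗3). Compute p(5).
p(5) = 3

A tropical monomial a ⊗ x^⊗i evaluates to a + i · x. Evaluating each term at x = 5:
  Term 0 contributes 3 + 0 · 5 = 3
  Term 1 contributes 10 + 1 · 5 = 15
  Term 2 contributes -5 + 2 · 5 = 5
  Term 3 contributes -4 + 3 · 5 = 11
p(5) = ⊕ of these = min[3, 15, 5, 11] = 3.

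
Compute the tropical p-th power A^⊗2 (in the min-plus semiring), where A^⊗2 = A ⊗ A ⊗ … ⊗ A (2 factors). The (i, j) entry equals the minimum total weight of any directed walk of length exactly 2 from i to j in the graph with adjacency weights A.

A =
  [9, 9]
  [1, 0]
A^⊗2 =
  [10, 9]
  [1, 0]

Each entry (A^⊗2)_ij equals the minimum over all length-2 walks i = v_0 → v_1 → … → v_2 = j of Σ_t A[v_t][v_{t+1}]. For example, for (i, j) = (0, 1) we minimise over 2 possible intermediate vertex sequences; the minimum is 9, attained along the walk 0 → 1 → 1.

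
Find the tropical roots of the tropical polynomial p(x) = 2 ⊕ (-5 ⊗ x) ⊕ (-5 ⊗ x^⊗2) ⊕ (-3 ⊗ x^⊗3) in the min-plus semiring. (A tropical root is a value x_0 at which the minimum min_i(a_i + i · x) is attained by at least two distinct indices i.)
Roots: {-2, 0, 7}

Each tropical root is a break point of the lower envelope of the lines y = a_i + i · x (there are 4 lines, with slopes 0, 1, ..., 3). Only the lines that attain the minimum somewhere contribute to roots; other lines are dominated. Here the surviving (envelope) indices are i = 3, i = 2, i = 1, i = 0.
Intersections between consecutive envelope lines give the roots: for adjacent envelope indices i < j the intersection is x = (a_i − a_j) / (j − i). Reading off the sorted break points: {-2, 0, 7}.
Verification: at each break x_0, at least two indices attain the minimum of min_i(a_i + i · x_0).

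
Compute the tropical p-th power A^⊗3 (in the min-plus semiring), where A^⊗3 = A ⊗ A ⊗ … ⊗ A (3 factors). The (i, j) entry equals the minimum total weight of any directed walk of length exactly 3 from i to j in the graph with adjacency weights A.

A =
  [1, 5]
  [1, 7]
A^⊗3 =
  [3, 7]
  [3, 7]

Each entry (A^⊗3)_ij equals the minimum over all length-3 walks i = v_0 → v_1 → … → v_3 = j of Σ_t A[v_t][v_{t+1}]. For example, for (i, j) = (0, 1) we minimise over 4 possible intermediate vertex sequences; the minimum is 7, attained along the walk 0 → 0 → 0 → 1.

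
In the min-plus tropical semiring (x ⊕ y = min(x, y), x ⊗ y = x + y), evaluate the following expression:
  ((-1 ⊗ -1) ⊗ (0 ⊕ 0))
((-1 ⊗ -1) ⊗ (0 ⊕ 0)) = -2

Expand innermost to outermost. Recall ⊕ takes the minimum of its arguments and ⊗ takes their sum. Working out the expression ((-1 ⊗ -1) ⊗ (0 ⊕ 0)) gives -2.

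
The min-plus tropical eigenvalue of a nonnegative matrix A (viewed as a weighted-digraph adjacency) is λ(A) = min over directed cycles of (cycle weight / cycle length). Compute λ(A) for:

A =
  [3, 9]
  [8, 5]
λ(A) = 3

Enumerate directed cycles and compute their means (weight / length). Sample:
  cycle 0 → 0: weight = 3, length = 1, mean = 3/1 ≈ 3.000
  cycle 1 → 1: weight = 5, length = 1, mean = 5/1 ≈ 5.000
  cycle 0 → 1 → 0: weight = 17, length = 2, mean = 17/2 ≈ 8.500
  cycle 1 → 0 → 1: weight = 17, length = 2, mean = 17/2 ≈ 8.500
Minimum mean = 3.000, attained e.g. along the cycle 0 → 0 with weight 3 and length 1. So λ(A) = 3/1 = 3.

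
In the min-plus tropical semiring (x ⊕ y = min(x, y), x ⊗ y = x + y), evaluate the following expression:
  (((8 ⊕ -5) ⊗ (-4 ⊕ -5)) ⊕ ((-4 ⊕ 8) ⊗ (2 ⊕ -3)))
(((8 ⊕ -5) ⊗ (-4 ⊕ -5)) ⊕ ((-4 ⊕ 8) ⊗ (2 ⊕ -3))) = -10

Expand innermost to outermost. Recall ⊕ takes the minimum of its arguments and ⊗ takes their sum. Working out the expression (((8 ⊕ -5) ⊗ (-4 ⊕ -5)) ⊕ ((-4 ⊕ 8) ⊗ (2 ⊕ -3))) gives -10.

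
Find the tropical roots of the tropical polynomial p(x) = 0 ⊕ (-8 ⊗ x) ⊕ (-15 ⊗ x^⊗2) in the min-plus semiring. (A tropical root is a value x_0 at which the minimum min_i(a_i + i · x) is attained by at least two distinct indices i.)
Roots: {7, 8}

Each tropical root is a break point of the lower envelope of the lines y = a_i + i · x (there are 3 lines, with slopes 0, 1, ..., 2). Only the lines that attain the minimum somewhere contribute to roots; other lines are dominated. Here the surviving (envelope) indices are i = 2, i = 1, i = 0.
Intersections between consecutive envelope lines give the roots: for adjacent envelope indices i < j the intersection is x = (a_i − a_j) / (j − i). Reading off the sorted break points: {7, 8}.
Verification: at each break x_0, at least two indices attain the minimum of min_i(a_i + i · x_0).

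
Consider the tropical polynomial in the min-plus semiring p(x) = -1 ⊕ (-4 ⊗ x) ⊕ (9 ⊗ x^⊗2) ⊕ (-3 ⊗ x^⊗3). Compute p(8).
p(8) = -1

A tropical monomial a ⊗ x^⊗i evaluates to a + i · x. Evaluating each term at x = 8:
  Term 0 contributes -1 + 0 · 8 = -1
  Term 1 contributes -4 + 1 · 8 = 4
  Term 2 contributes 9 + 2 · 8 = 25
  Term 3 contributes -3 + 3 · 8 = 21
p(8) = ⊕ of these = min[-1, 4, 25, 21] = -1.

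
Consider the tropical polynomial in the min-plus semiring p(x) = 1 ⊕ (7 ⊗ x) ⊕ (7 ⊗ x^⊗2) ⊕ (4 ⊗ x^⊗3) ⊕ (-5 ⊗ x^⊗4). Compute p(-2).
p(-2) = -13

A tropical monomial a ⊗ x^⊗i evaluates to a + i · x. Evaluating each term at x = -2:
  Term 0 contributes 1 + 0 · -2 = 1
  Term 1 contributes 7 + 1 · -2 = 5
  Term 2 contributes 7 + 2 · -2 = 3
  Term 3 contributes 4 + 3 · -2 = -2
  Term 4 contributes -5 + 4 · -2 = -13
p(-2) = ⊕ of these = min[1, 5, 3, -2, -13] = -13.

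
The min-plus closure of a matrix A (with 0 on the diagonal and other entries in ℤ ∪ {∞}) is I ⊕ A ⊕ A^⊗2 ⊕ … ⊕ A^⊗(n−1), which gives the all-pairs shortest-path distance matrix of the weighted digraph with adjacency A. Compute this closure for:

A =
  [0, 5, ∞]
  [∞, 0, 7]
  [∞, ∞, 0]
Closure =
  [0, 5, 12]
  [∞, 0, 7]
  [∞, ∞, 0]

This is the Floyd-Warshall all-pairs shortest-path computation. For each intermediate vertex k = 0, 1, …, 2, update dist[i][j] ← min(dist[i][j], dist[i][k] + dist[k][j]). The final matrix gives, for each (i, j), the minimum total weight of any directed path from i to j (possibly empty when i = j).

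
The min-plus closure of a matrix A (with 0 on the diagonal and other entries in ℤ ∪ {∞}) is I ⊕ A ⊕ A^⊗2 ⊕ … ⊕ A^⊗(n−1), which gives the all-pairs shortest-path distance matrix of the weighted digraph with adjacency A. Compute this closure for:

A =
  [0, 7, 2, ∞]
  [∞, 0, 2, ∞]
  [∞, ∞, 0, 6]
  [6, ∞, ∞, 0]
Closure =
  [0, 7, 2, 8]
  [14, 0, 2, 8]
  [12, 19, 0, 6]
  [6, 13, 8, 0]

This is the Floyd-Warshall all-pairs shortest-path computation. For each intermediate vertex k = 0, 1, …, 3, update dist[i][j] ← min(dist[i][j], dist[i][k] + dist[k][j]). The final matrix gives, for each (i, j), the minimum total weight of any directed path from i to j (possibly empty when i = j).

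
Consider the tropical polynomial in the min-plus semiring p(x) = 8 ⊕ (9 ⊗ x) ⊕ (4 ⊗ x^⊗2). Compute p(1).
p(1) = 6

A tropical monomial a ⊗ x^⊗i evaluates to a + i · x. Evaluating each term at x = 1:
  Term 0 contributes 8 + 0 · 1 = 8
  Term 1 contributes 9 + 1 · 1 = 10
  Term 2 contributes 4 + 2 · 1 = 6
p(1) = ⊕ of these = min[8, 10, 6] = 6.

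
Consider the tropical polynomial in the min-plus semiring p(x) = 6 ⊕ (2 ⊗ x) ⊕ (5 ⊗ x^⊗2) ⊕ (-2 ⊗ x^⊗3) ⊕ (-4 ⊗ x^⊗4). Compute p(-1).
p(-1) = -8

A tropical monomial a ⊗ x^⊗i evaluates to a + i · x. Evaluating each term at x = -1:
  Term 0 contributes 6 + 0 · -1 = 6
  Term 1 contributes 2 + 1 · -1 = 1
  Term 2 contributes 5 + 2 · -1 = 3
  Term 3 contributes -2 + 3 · -1 = -5
  Term 4 contributes -4 + 4 · -1 = -8
p(-1) = ⊕ of these = min[6, 1, 3, -5, -8] = -8.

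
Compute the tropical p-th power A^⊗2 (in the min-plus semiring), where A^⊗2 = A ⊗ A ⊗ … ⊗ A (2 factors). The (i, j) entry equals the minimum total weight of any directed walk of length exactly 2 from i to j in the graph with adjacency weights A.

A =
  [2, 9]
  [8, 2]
A^⊗2 =
  [4, 11]
  [10, 4]

Each entry (A^⊗2)_ij equals the minimum over all length-2 walks i = v_0 → v_1 → … → v_2 = j of Σ_t A[v_t][v_{t+1}]. For example, for (i, j) = (0, 1) we minimise over 2 possible intermediate vertex sequences; the minimum is 11, attained along the walk 0 → 0 → 1.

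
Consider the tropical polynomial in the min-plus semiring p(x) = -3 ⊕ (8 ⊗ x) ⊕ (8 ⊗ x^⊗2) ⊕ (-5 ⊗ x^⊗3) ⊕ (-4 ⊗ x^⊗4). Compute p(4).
p(4) = -3

A tropical monomial a ⊗ x^⊗i evaluates to a + i · x. Evaluating each term at x = 4:
  Term 0 contributes -3 + 0 · 4 = -3
  Term 1 contributes 8 + 1 · 4 = 12
  Term 2 contributes 8 + 2 · 4 = 16
  Term 3 contributes -5 + 3 · 4 = 7
  Term 4 contributes -4 + 4 · 4 = 12
p(4) = ⊕ of these = min[-3, 12, 16, 7, 12] = -3.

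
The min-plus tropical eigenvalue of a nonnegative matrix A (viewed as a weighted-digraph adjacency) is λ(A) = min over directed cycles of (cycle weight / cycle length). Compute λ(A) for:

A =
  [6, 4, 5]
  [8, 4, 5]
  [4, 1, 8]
λ(A) = 3

Enumerate directed cycles and compute their means (weight / length). Sample:
  cycle 0 → 0: weight = 6, length = 1, mean = 6/1 ≈ 6.000
  cycle 1 → 1: weight = 4, length = 1, mean = 4/1 ≈ 4.000
  cycle 2 → 2: weight = 8, length = 1, mean = 8/1 ≈ 8.000
  cycle 0 → 1 → 0: weight = 12, length = 2, mean = 12/2 ≈ 6.000
  cycle 0 → 2 → 0: weight = 9, length = 2, mean = 9/2 ≈ 4.500
  cycle 1 → 0 → 1: weight = 12, length = 2, mean = 12/2 ≈ 6.000
Minimum mean = 3.000, attained e.g. along the cycle 1 → 2 → 1 with weight 6 and length 2. So λ(A) = 6/2 = 3.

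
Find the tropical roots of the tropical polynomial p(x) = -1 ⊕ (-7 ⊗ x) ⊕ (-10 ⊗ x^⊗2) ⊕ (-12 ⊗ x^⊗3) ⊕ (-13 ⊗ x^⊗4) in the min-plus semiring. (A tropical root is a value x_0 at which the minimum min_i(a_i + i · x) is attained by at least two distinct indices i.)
Roots: {1, 2, 3, 6}

Each tropical root is a break point of the lower envelope of the lines y = a_i + i · x (there are 5 lines, with slopes 0, 1, ..., 4). Only the lines that attain the minimum somewhere contribute to roots; other lines are dominated. Here the surviving (envelope) indices are i = 4, i = 3, i = 2, i = 1, i = 0.
Intersections between consecutive envelope lines give the roots: for adjacent envelope indices i < j the intersection is x = (a_i − a_j) / (j − i). Reading off the sorted break points: {1, 2, 3, 6}.
Verification: at each break x_0, at least two indices attain the minimum of min_i(a_i + i · x_0).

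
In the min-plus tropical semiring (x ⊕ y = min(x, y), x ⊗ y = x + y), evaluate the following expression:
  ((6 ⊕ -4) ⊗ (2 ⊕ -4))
((6 ⊕ -4) ⊗ (2 ⊕ -4)) = -8

Expand innermost to outermost. Recall ⊕ takes the minimum of its arguments and ⊗ takes their sum. Working out the expression ((6 ⊕ -4) ⊗ (2 ⊕ -4)) gives -8.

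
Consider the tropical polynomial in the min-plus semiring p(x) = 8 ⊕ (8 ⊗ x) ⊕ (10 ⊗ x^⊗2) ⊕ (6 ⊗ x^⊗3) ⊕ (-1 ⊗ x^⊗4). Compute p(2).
p(2) = 7

A tropical monomial a ⊗ x^⊗i evaluates to a + i · x. Evaluating each term at x = 2:
  Term 0 contributes 8 + 0 · 2 = 8
  Term 1 contributes 8 + 1 · 2 = 10
  Term 2 contributes 10 + 2 · 2 = 14
  Term 3 contributes 6 + 3 · 2 = 12
  Term 4 contributes -1 + 4 · 2 = 7
p(2) = ⊕ of these = min[8, 10, 14, 12, 7] = 7.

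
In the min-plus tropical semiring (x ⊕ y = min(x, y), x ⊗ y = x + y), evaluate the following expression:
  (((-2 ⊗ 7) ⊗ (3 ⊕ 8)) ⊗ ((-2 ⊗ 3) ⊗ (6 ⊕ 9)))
(((-2 ⊗ 7) ⊗ (3 ⊕ 8)) ⊗ ((-2 ⊗ 3) ⊗ (6 ⊕ 9))) = 15

Expand innermost to outermost. Recall ⊕ takes the minimum of its arguments and ⊗ takes their sum. Working out the expression (((-2 ⊗ 7) ⊗ (3 ⊕ 8)) ⊗ ((-2 ⊗ 3) ⊗ (6 ⊕ 9))) gives 15.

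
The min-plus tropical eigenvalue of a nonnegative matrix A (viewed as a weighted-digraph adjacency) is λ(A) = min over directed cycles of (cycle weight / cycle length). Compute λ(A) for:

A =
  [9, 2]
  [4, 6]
λ(A) = 3

Enumerate directed cycles and compute their means (weight / length). Sample:
  cycle 0 → 0: weight = 9, length = 1, mean = 9/1 ≈ 9.000
  cycle 1 → 1: weight = 6, length = 1, mean = 6/1 ≈ 6.000
  cycle 0 → 1 → 0: weight = 6, length = 2, mean = 6/2 ≈ 3.000
  cycle 1 → 0 → 1: weight = 6, length = 2, mean = 6/2 ≈ 3.000
Minimum mean = 3.000, attained e.g. along the cycle 0 → 1 → 0 with weight 6 and length 2. So λ(A) = 6/2 = 3.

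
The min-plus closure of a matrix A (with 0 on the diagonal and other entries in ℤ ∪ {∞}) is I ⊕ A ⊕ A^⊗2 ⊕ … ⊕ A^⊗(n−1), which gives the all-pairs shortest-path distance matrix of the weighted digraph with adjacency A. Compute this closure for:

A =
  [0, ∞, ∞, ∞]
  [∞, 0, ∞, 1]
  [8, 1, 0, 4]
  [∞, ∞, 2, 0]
Closure =
  [0, ∞, ∞, ∞]
  [11, 0, 3, 1]
  [8, 1, 0, 2]
  [10, 3, 2, 0]

This is the Floyd-Warshall all-pairs shortest-path computation. For each intermediate vertex k = 0, 1, …, 3, update dist[i][j] ← min(dist[i][j], dist[i][k] + dist[k][j]). The final matrix gives, for each (i, j), the minimum total weight of any directed path from i to j (possibly empty when i = j).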